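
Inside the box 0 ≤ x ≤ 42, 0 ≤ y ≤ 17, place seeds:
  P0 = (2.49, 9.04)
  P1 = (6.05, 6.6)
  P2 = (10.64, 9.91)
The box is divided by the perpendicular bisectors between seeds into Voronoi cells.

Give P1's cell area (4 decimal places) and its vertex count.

Area of P1's cell: 83.3063 (4 vertices)

1. box [0,42]×[0,17]: [(0, 0) (42, 0) (42, 17) (0, 17)]
2. ⊥bis P1·P0 via (4.27,7.82): [(0, 1.59) (0, 0) (42, 0) (42, 17) (10.5619, 17)]  |A|=632.6205
3. ⊥bis P1·P2 via (8.345,8.255): [(6.4086, 10.9402) (0, 1.59) (0, 0) (14.298, 0)]  |A|=83.3063
4. canonical 4-gon: [(6.4086, 10.9402) (0, 1.59) (0, 0) (14.298, 0)]
5. shoelace: 83.3063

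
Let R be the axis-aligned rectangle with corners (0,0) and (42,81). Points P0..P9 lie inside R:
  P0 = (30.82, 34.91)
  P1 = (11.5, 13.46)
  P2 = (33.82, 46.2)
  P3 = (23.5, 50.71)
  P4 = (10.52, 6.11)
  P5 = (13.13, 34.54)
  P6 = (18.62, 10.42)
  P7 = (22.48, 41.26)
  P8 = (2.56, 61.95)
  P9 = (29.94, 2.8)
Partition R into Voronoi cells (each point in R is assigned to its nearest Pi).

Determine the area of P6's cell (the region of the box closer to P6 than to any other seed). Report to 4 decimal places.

Area of P6's cell: 228.5107

1. box [0,42]×[0,81]: [(0, 0) (42, 0) (42, 81) (0, 81)]
2. ⊥bis P6·P0 via (24.72,22.665): [(0, 34.9796) (0, 0) (42, 0) (42, 14.0568)]  |A|=1029.7629
3. ⊥bis P6·P1 via (15.06,11.94): [(20.5303, 24.7521) (9.962, 0) (42, 0) (42, 14.0568)]  |A|=547.4009
4. ⊥bis P6·P2 via (26.22,28.31): [(20.5303, 24.7521) (9.962, 0) (42, 0) (42, 14.0568)]  |A|=547.4009
5. ⊥bis P6·P3 via (21.06,30.565): [(20.5303, 24.7521) (9.962, 0) (42, 0) (42, 14.0568)]  |A|=547.4009
6. ⊥bis P6·P4 via (14.57,8.265): [(20.5303, 24.7521) (13.9713, 9.3902) (18.9678, 0) (42, 0) (42, 14.0568)]  |A|=505.118
7. ⊥bis P6·P5 via (15.875,22.48): [(22.201, 23.9199) (19.9569, 23.4091) (13.9713, 9.3902) (18.9678, 0) (42, 0) (42, 14.0568)]  |A|=503.7575
8. ⊥bis P6·P7 via (20.55,25.84): [(22.201, 23.9199) (19.9569, 23.4091) (13.9713, 9.3902) (18.9678, 0) (42, 0) (42, 14.0568)]  |A|=503.7575
9. ⊥bis P6·P8 via (10.59,36.185): [(22.201, 23.9199) (19.9569, 23.4091) (13.9713, 9.3902) (18.9678, 0) (42, 0) (42, 14.0568)]  |A|=503.7575
10. ⊥bis P6·P9 via (24.28,6.61): [(32.4838, 18.7973) (22.201, 23.9199) (19.9569, 23.4091) (13.9713, 9.3902) (18.9678, 0) (19.8305, 0)]  |A|=228.5107
11. canonical 6-gon: [(32.4838, 18.7973) (22.201, 23.9199) (19.9569, 23.4091) (13.9713, 9.3902) (18.9678, 0) (19.8305, 0)]
12. shoelace: 228.5107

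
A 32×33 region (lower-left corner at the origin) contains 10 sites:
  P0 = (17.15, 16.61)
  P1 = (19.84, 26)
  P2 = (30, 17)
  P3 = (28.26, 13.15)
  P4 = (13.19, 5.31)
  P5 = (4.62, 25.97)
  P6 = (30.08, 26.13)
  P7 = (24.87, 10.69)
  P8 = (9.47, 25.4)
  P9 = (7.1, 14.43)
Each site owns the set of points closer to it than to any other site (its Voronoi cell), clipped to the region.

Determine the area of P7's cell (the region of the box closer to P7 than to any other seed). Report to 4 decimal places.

1. box [0,32]×[0,33]: [(0, 0) (32, 0) (32, 33) (0, 33)]
2. ⊥bis P7·P0 via (21.01,13.65): [(10.5426, 0) (32, 0) (32, 27.9816)]  |A|=300.2051
3. ⊥bis P7·P1 via (22.355,18.345): [(25.3699, 19.3355) (10.5426, 0) (32, 0) (32, 21.5138)]  |A|=278.7641
4. ⊥bis P7·P2 via (27.435,13.845): [(23.5695, 16.9877) (10.5426, 0) (32, 0) (32, 10.1337)]  |A|=224.9714
5. ⊥bis P7·P3 via (26.565,11.92): [(23.2191, 16.5308) (10.5426, 0) (32, 0) (32, 4.4303)]  |A|=196.8046
6. ⊥bis P7·P4 via (19.03,8): [(23.2191, 16.5308) (18.1471, 9.9167) (22.7149, 0) (32, 0) (32, 4.4303)]  |A|=136.4503
7. ⊥bis P7·P5 via (14.745,18.33): [(23.2191, 16.5308) (18.1471, 9.9167) (22.7149, 0) (32, 0) (32, 4.4303)]  |A|=136.4503
8. ⊥bis P7·P6 via (27.475,18.41): [(23.2191, 16.5308) (18.1471, 9.9167) (22.7149, 0) (32, 0) (32, 4.4303)]  |A|=136.4503
9. ⊥bis P7·P8 via (17.17,18.045): [(23.2191, 16.5308) (18.1471, 9.9167) (22.7149, 0) (32, 0) (32, 4.4303)]  |A|=136.4503
10. ⊥bis P7·P9 via (15.985,12.56): [(23.2191, 16.5308) (18.1471, 9.9167) (22.7149, 0) (32, 0) (32, 4.4303)]  |A|=136.4503
11. canonical 5-gon: [(23.2191, 16.5308) (18.1471, 9.9167) (22.7149, 0) (32, 0) (32, 4.4303)]
12. shoelace: 136.4503

Area of P7's cell: 136.4503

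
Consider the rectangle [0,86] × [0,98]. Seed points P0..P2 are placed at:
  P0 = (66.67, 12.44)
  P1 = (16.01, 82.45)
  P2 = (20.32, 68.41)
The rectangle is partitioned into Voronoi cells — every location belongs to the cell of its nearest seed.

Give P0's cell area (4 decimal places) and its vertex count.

1. box [0,86]×[0,98]: [(0, 0) (86, 0) (86, 98) (0, 98)]
2. ⊥bis P0·P1 via (41.34,47.445): [(0, 17.5309) (0, 0) (86, 0) (86, 79.7615)]  |A|=4183.5727
3. ⊥bis P0·P2 via (43.495,40.425): [(0, 4.4058) (0, 0) (86, 0) (86, 75.6243)]  |A|=3441.2968
4. canonical 4-gon: [(0, 4.4058) (0, 0) (86, 0) (86, 75.6243)]
5. shoelace: 3441.2968

Area of P0's cell: 3441.2968 (4 vertices)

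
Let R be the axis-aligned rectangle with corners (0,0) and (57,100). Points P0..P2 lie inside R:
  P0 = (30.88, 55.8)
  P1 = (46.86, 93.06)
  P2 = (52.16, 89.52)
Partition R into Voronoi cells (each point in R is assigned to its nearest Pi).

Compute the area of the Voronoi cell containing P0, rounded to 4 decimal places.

1. box [0,57]×[0,100]: [(0, 0) (57, 0) (57, 100) (0, 100)]
2. ⊥bis P0·P1 via (38.87,74.43): [(0, 91.1005) (0, 0) (57, 0) (57, 66.6544)]  |A|=4496.0156
3. ⊥bis P0·P2 via (41.52,72.66): [(38.3871, 74.6371) (0, 91.1005) (0, 0) (57, 0) (57, 62.8909)]  |A|=4460.9903
4. canonical 5-gon: [(38.3871, 74.6371) (0, 91.1005) (0, 0) (57, 0) (57, 62.8909)]
5. shoelace: 4460.9903

Area of P0's cell: 4460.9903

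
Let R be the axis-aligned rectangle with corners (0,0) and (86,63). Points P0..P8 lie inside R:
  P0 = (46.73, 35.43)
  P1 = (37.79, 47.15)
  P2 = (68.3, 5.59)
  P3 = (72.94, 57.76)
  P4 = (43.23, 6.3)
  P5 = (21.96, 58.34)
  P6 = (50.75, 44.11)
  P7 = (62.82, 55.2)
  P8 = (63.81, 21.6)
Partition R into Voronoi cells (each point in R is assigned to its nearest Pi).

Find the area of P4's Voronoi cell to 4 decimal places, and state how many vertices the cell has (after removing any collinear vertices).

Area of P4's cell: 1189.4461 (7 vertices)

1. box [0,86]×[0,63]: [(0, 0) (86, 0) (86, 63) (0, 63)]
2. ⊥bis P4·P0 via (44.98,20.865): [(0, 26.2694) (0, 0) (86, 0) (86, 15.9364)]  |A|=1814.8493
3. ⊥bis P4·P1 via (40.51,26.725): [(19.4974, 23.9268) (0, 21.3303) (0, 0) (86, 0) (86, 15.9364)]  |A|=1766.6992
4. ⊥bis P4·P2 via (55.765,5.945): [(56.1495, 19.523) (19.4974, 23.9268) (0, 21.3303) (0, 0) (55.5966, 0)]  |A|=1232.0627
5. ⊥bis P4·P3 via (58.085,32.03): [(56.1495, 19.523) (19.4974, 23.9268) (0, 21.3303) (0, 0) (55.5966, 0)]  |A|=1232.0627
6. ⊥bis P4·P5 via (32.595,32.32): [(56.1495, 19.523) (19.4974, 23.9268) (8.4653, 22.4576) (0, 18.9976) (0, 0) (55.5966, 0)]  |A|=1222.1895
7. ⊥bis P4·P6 via (46.99,25.205): [(56.1495, 19.523) (19.4974, 23.9268) (8.4653, 22.4576) (0, 18.9976) (0, 0) (55.5966, 0)]  |A|=1222.1895
8. ⊥bis P4·P7 via (53.025,30.75): [(56.1495, 19.523) (19.4974, 23.9268) (8.4653, 22.4576) (0, 18.9976) (0, 0) (55.5966, 0)]  |A|=1222.1895
9. ⊥bis P4·P8 via (53.52,13.95): [(55.901, 10.7473) (48.7125, 20.4165) (19.4974, 23.9268) (8.4653, 22.4576) (0, 18.9976) (0, 0) (55.5966, 0)]  |A|=1189.4461
10. canonical 7-gon: [(55.901, 10.7473) (48.7125, 20.4165) (19.4974, 23.9268) (8.4653, 22.4576) (0, 18.9976) (0, 0) (55.5966, 0)]
11. shoelace: 1189.4461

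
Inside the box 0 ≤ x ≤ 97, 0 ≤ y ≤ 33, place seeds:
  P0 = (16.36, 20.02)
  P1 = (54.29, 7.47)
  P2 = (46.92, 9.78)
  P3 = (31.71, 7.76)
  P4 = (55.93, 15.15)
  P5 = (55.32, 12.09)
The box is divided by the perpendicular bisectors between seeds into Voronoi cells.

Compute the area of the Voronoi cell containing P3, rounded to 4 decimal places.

Area of P3's cell: 407.0704

1. box [0,97]×[0,33]: [(0, 0) (97, 0) (97, 33) (0, 33)]
2. ⊥bis P3·P0 via (24.035,13.89): [(12.9411, 0) (97, 0) (97, 33) (39.2981, 33)]  |A|=2339.0532
3. ⊥bis P3·P1 via (43,7.615): [(12.9411, 0) (42.9022, 0) (43.326, 33) (39.2981, 33)]  |A|=560.8189
4. ⊥bis P3·P2 via (39.315,8.77): [(36.5535, 29.5636) (12.9411, 0) (40.4797, 0)]  |A|=407.0704
5. ⊥bis P3·P4 via (43.82,11.455): [(36.5535, 29.5636) (12.9411, 0) (40.4797, 0)]  |A|=407.0704
6. ⊥bis P3·P5 via (43.515,9.925): [(36.5535, 29.5636) (12.9411, 0) (40.4797, 0)]  |A|=407.0704
7. canonical 3-gon: [(36.5535, 29.5636) (12.9411, 0) (40.4797, 0)]
8. shoelace: 407.0704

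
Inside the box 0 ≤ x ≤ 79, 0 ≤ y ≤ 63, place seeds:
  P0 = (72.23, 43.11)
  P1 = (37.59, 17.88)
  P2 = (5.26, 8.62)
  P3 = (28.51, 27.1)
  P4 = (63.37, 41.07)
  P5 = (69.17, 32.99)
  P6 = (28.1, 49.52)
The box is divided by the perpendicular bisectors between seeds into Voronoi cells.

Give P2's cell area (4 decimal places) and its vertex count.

Area of P2's cell: 573.5328 (5 vertices)

1. box [0,79]×[0,63]: [(0, 0) (79, 0) (79, 63) (0, 63)]
2. ⊥bis P2·P0 via (38.745,25.865): [(0, 0) (52.0656, 0) (19.6202, 63) (0, 63)]  |A|=2258.105
3. ⊥bis P2·P1 via (21.425,13.25): [(0, 0) (25.2201, 0) (7.1755, 63) (0, 63)]  |A|=1020.4621
4. ⊥bis P2·P3 via (16.885,17.86): [(0, 39.1033) (0, 0) (25.2201, 0) (21.9184, 11.5274)]  |A|=573.9018
5. ⊥bis P2·P4 via (34.315,24.845): [(0, 39.1033) (0, 0) (25.2201, 0) (21.9184, 11.5274)]  |A|=573.9018
6. ⊥bis P2·P5 via (37.215,20.805): [(0, 39.1033) (0, 0) (25.2201, 0) (21.9184, 11.5274)]  |A|=573.9018
7. ⊥bis P2·P6 via (16.68,29.07): [(1.027, 37.8112) (0, 38.3847) (0, 0) (25.2201, 0) (21.9184, 11.5274)]  |A|=573.5328
8. canonical 5-gon: [(1.027, 37.8112) (0, 38.3847) (0, 0) (25.2201, 0) (21.9184, 11.5274)]
9. shoelace: 573.5328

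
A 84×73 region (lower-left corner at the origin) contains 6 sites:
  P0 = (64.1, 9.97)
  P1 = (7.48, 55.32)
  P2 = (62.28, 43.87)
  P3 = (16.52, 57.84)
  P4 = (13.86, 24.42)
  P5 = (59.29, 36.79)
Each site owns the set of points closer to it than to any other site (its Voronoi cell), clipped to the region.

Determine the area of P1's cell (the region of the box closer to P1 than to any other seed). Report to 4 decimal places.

1. box [0,84]×[0,73]: [(0, 0) (84, 0) (84, 73) (0, 73)]
2. ⊥bis P1·P0 via (35.79,32.645): [(0, 0) (9.6429, 0) (68.1125, 73) (0, 73)]  |A|=2838.0704
3. ⊥bis P1·P2 via (34.88,49.595): [(0, 0) (9.6429, 0) (29.7673, 25.1256) (39.7703, 73) (0, 73)]  |A|=2159.6376
4. ⊥bis P1·P3 via (12,56.58): [(0, 0) (9.6429, 0) (23.0916, 16.7909) (7.4227, 73) (0, 73)]  |A|=1132.4139
5. ⊥bis P1·P4 via (10.67,39.87): [(0, 37.6669) (16.3322, 41.0391) (7.4227, 73) (0, 73)]  |A|=407.1522
6. ⊥bis P1·P5 via (33.385,46.055): [(0, 37.6669) (16.3322, 41.0391) (7.4227, 73) (0, 73)]  |A|=407.1522
7. canonical 4-gon: [(0, 37.6669) (16.3322, 41.0391) (7.4227, 73) (0, 73)]
8. shoelace: 407.1522

Area of P1's cell: 407.1522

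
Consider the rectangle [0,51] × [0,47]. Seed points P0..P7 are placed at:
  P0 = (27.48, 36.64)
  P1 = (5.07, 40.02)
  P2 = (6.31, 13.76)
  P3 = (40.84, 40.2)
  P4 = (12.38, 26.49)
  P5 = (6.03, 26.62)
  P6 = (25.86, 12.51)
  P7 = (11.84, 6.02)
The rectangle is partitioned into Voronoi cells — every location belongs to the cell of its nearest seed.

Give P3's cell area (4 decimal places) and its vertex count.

1. box [0,51]×[0,47]: [(0, 0) (51, 0) (51, 47) (0, 47)]
2. ⊥bis P3·P0 via (34.16,38.42): [(44.3977, 0) (51, 0) (51, 47) (31.8737, 47)]  |A|=604.6226
3. ⊥bis P3·P1 via (22.955,40.11): [(44.3977, 0) (51, 0) (51, 47) (31.8737, 47)]  |A|=604.6226
4. ⊥bis P3·P2 via (23.575,26.98): [(44.3977, 0) (51, 0) (51, 47) (31.8737, 47)]  |A|=604.6226
5. ⊥bis P3·P4 via (26.61,33.345): [(44.3977, 0) (51, 0) (51, 47) (31.8737, 47)]  |A|=604.6226
6. ⊥bis P3·P5 via (23.435,33.41): [(44.3977, 0) (51, 0) (51, 47) (31.8737, 47)]  |A|=604.6226
7. ⊥bis P3·P6 via (33.35,26.355): [(38.0529, 23.8108) (51, 16.8065) (51, 47) (31.8737, 47)]  |A|=417.221
8. ⊥bis P3·P7 via (26.34,23.11): [(38.0529, 23.8108) (51, 16.8065) (51, 47) (31.8737, 47)]  |A|=417.221
9. canonical 4-gon: [(38.0529, 23.8108) (51, 16.8065) (51, 47) (31.8737, 47)]
10. shoelace: 417.221

Area of P3's cell: 417.2210 (4 vertices)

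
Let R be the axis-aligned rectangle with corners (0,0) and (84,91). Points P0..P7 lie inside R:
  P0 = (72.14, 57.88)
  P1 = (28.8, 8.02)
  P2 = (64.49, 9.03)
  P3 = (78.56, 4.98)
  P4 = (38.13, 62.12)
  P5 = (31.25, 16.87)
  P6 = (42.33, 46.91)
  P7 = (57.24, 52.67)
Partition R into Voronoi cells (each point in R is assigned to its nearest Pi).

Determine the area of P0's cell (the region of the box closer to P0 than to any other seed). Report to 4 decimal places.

Area of P0's cell: 1216.3138

1. box [0,84]×[0,91]: [(0, 0) (84, 0) (84, 91) (0, 91)]
2. ⊥bis P0·P1 via (50.47,32.95): [(0, 76.8202) (84, 3.8046) (84, 91) (0, 91)]  |A|=4257.7575
3. ⊥bis P0·P2 via (68.315,33.455): [(0, 76.8202) (45.8399, 36.9746) (84, 30.9987) (84, 91) (0, 91)]  |A|=3738.8924
4. ⊥bis P0·P3 via (75.35,31.43): [(0, 76.8202) (45.8399, 36.9746) (78.6717, 31.8331) (84, 32.4798) (84, 91) (0, 91)]  |A|=3734.9466
5. ⊥bis P0·P4 via (55.135,60): [(52.1414, 35.9878) (78.6717, 31.8331) (84, 32.4798) (84, 91) (58.9997, 91)]  |A|=1639.4917
6. ⊥bis P0·P5 via (51.695,37.375): [(52.2459, 36.8257) (53.2623, 35.8123) (78.6717, 31.8331) (84, 32.4798) (84, 91) (58.9997, 91)]  |A|=1639.0129
7. ⊥bis P0·P6 via (57.235,52.395): [(54.9582, 58.582) (63.9535, 34.138) (78.6717, 31.8331) (84, 32.4798) (84, 91) (58.9997, 91)]  |A|=1503.4442
8. ⊥bis P0·P7 via (64.69,55.275): [(57.2121, 76.6609) (72.5517, 32.7915) (78.6717, 31.8331) (84, 32.4798) (84, 91) (58.9997, 91)]  |A|=1216.3138
9. canonical 6-gon: [(57.2121, 76.6609) (72.5517, 32.7915) (78.6717, 31.8331) (84, 32.4798) (84, 91) (58.9997, 91)]
10. shoelace: 1216.3138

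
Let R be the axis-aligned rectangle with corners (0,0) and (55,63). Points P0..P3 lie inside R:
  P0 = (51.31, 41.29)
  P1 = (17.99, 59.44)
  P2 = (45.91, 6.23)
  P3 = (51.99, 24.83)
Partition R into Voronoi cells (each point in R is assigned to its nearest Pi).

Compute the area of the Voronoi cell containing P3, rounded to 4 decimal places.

Area of P3's cell: 454.2986

1. box [0,55]×[0,63]: [(0, 0) (55, 0) (55, 63) (0, 63)]
2. ⊥bis P3·P0 via (51.65,33.06): [(0, 30.9262) (0, 0) (55, 0) (55, 33.1984)]  |A|=1763.427
3. ⊥bis P3·P1 via (34.99,42.135): [(24.6153, 31.9431) (0, 7.7617) (0, 0) (55, 0) (55, 33.1984)]  |A|=1478.3264
4. ⊥bis P3·P2 via (48.95,15.53): [(24.6153, 31.9431) (18.1547, 25.5964) (55, 13.5524) (55, 33.1984)]  |A|=454.2986
5. canonical 4-gon: [(24.6153, 31.9431) (18.1547, 25.5964) (55, 13.5524) (55, 33.1984)]
6. shoelace: 454.2986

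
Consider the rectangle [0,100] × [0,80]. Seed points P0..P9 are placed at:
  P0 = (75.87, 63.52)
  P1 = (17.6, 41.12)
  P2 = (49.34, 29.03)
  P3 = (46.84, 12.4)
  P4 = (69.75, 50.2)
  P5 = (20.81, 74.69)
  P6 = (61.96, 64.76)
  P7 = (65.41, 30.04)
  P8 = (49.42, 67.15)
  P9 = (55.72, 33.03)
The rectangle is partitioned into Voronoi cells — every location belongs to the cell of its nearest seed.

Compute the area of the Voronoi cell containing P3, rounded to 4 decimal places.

1. box [0,100]×[0,80]: [(0, 0) (100, 0) (100, 80) (0, 80)]
2. ⊥bis P3·P0 via (61.355,37.96): [(0, 72.8022) (0, 0) (100, 0) (100, 16.0143)]  |A|=4440.8272
3. ⊥bis P3·P1 via (32.22,26.76): [(49.714, 44.5707) (5.9359, 0) (100, 0) (100, 16.0143)]  |A|=2498.8995
4. ⊥bis P3·P2 via (48.09,20.715): [(29.0882, 23.5715) (5.9359, 0) (100, 0) (100, 12.9113)]  |A|=1566.4008
5. ⊥bis P3·P4 via (58.295,31.3): [(84.8864, 15.1834) (29.0882, 23.5715) (5.9359, 0) (100, 0) (100, 6.0232)]  |A|=1514.3488
6. ⊥bis P3·P5 via (33.825,43.545): [(84.8864, 15.1834) (29.0882, 23.5715) (5.9359, 0) (100, 0) (100, 6.0232)]  |A|=1514.3488
7. ⊥bis P3·P6 via (54.4,38.58): [(84.8864, 15.1834) (29.0882, 23.5715) (5.9359, 0) (100, 0) (100, 6.0232)]  |A|=1514.3488
8. ⊥bis P3·P7 via (56.125,21.22): [(58.0232, 19.2217) (29.0882, 23.5715) (5.9359, 0) (76.2823, 0)]  |A|=1067.4647
9. ⊥bis P3·P8 via (48.13,39.775): [(58.0232, 19.2217) (29.0882, 23.5715) (5.9359, 0) (76.2823, 0)]  |A|=1067.4647
10. ⊥bis P3·P9 via (51.28,22.715): [(58.0232, 19.2217) (29.0882, 23.5715) (5.9359, 0) (76.2823, 0)]  |A|=1067.4647
11. canonical 4-gon: [(58.0232, 19.2217) (29.0882, 23.5715) (5.9359, 0) (76.2823, 0)]
12. shoelace: 1067.4647

Area of P3's cell: 1067.4647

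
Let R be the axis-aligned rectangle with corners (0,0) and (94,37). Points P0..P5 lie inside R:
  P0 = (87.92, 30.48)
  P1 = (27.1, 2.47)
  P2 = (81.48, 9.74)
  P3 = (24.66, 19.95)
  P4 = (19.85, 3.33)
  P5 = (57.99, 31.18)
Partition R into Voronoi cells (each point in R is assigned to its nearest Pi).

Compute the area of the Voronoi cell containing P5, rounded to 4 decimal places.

Area of P5's cell: 775.9316

1. box [0,94]×[0,37]: [(0, 0) (94, 0) (94, 37) (0, 37)]
2. ⊥bis P5·P0 via (72.955,30.83): [(0, 0) (72.234, 0) (73.0993, 37) (0, 37)]  |A|=2688.6652
3. ⊥bis P5·P1 via (42.545,16.825): [(58.1826, 0) (72.234, 0) (73.0993, 37) (23.7938, 37)]  |A|=1172.1014
4. ⊥bis P5·P2 via (69.735,20.46): [(54.5893, 3.8661) (72.7908, 23.8079) (73.0993, 37) (23.7938, 37)]  |A|=933.8215
5. ⊥bis P5·P3 via (41.325,25.565): [(45.2506, 13.9139) (54.5893, 3.8661) (72.7908, 23.8079) (73.0993, 37) (37.4722, 37)]  |A|=775.9316
6. ⊥bis P5·P4 via (38.92,17.255): [(45.2506, 13.9139) (54.5893, 3.8661) (72.7908, 23.8079) (73.0993, 37) (37.4722, 37)]  |A|=775.9316
7. canonical 5-gon: [(45.2506, 13.9139) (54.5893, 3.8661) (72.7908, 23.8079) (73.0993, 37) (37.4722, 37)]
8. shoelace: 775.9316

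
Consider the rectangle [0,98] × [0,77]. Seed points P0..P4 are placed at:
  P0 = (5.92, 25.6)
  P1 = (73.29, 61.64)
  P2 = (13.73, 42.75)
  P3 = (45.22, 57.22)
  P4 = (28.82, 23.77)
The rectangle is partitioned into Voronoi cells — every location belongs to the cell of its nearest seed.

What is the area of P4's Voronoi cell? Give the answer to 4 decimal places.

1. box [0,98]×[0,77]: [(0, 0) (98, 0) (98, 77) (0, 77)]
2. ⊥bis P4·P0 via (17.37,24.685): [(15.3974, 0) (98, 0) (98, 77) (21.5506, 77)]  |A|=6123.5025
3. ⊥bis P4·P1 via (51.055,42.705): [(15.3974, 0) (87.422, 0) (21.8499, 77) (21.5506, 77)]  |A|=2784.4681
4. ⊥bis P4·P2 via (21.275,33.26): [(17.8368, 30.5265) (15.3974, 0) (87.422, 0) (43.8284, 51.191)]  |A|=2215.0178
5. ⊥bis P4·P3 via (37.02,40.495): [(32.9098, 42.5102) (17.8368, 30.5265) (15.3974, 0) (87.422, 0) (64.3462, 27.0974)]  |A|=1994.4268
6. canonical 5-gon: [(32.9098, 42.5102) (17.8368, 30.5265) (15.3974, 0) (87.422, 0) (64.3462, 27.0974)]
7. shoelace: 1994.4268

Area of P4's cell: 1994.4268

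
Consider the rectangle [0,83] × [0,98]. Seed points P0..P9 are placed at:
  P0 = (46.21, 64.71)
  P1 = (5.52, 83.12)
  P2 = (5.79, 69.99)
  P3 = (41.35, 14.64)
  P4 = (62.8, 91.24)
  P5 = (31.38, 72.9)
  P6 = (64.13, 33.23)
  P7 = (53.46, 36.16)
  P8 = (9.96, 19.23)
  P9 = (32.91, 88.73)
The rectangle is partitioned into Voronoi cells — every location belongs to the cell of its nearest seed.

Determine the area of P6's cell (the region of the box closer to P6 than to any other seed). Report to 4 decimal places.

1. box [0,83]×[0,98]: [(0, 0) (83, 0) (83, 98) (0, 98)]
2. ⊥bis P6·P0 via (55.17,48.97): [(0, 17.5645) (0, 0) (83, 0) (83, 64.8122)]  |A|=3418.6329
3. ⊥bis P6·P1 via (34.825,58.175): [(0.4976, 17.8477) (0, 17.2631) (0, 0) (83, 0) (83, 64.8122)]  |A|=3418.5579
4. ⊥bis P6·P2 via (34.96,51.61): [(21.0628, 29.5545) (2.4406, 0) (83, 0) (83, 64.8122)]  |A|=3197.5894
5. ⊥bis P6·P3 via (52.74,23.935): [(39.5609, 40.0845) (72.2726, 0) (83, 0) (83, 64.8122)]  |A|=1622.6944
6. ⊥bis P6·P4 via (63.465,62.235): [(79.1024, 62.5935) (39.5609, 40.0845) (72.2726, 0) (83, 0) (83, 62.6829)]  |A|=1618.5447
7. ⊥bis P6·P5 via (47.755,53.065): [(79.1024, 62.5935) (39.5609, 40.0845) (72.2726, 0) (83, 0) (83, 62.6829)]  |A|=1618.5447
8. ⊥bis P6·P7 via (58.795,34.695): [(79.1024, 62.5935) (64.1129, 54.0607) (55.0597, 21.0924) (72.2726, 0) (83, 0) (83, 62.6829)]  |A|=1277.0912
9. ⊥bis P6·P8 via (37.045,26.23): [(79.1024, 62.5935) (64.1129, 54.0607) (55.0597, 21.0924) (72.2726, 0) (83, 0) (83, 62.6829)]  |A|=1277.0912
10. ⊥bis P6·P9 via (48.52,60.98): [(79.1024, 62.5935) (64.1129, 54.0607) (55.0597, 21.0924) (72.2726, 0) (83, 0) (83, 62.6829)]  |A|=1277.0912
11. canonical 6-gon: [(79.1024, 62.5935) (64.1129, 54.0607) (55.0597, 21.0924) (72.2726, 0) (83, 0) (83, 62.6829)]
12. shoelace: 1277.0912

Area of P6's cell: 1277.0912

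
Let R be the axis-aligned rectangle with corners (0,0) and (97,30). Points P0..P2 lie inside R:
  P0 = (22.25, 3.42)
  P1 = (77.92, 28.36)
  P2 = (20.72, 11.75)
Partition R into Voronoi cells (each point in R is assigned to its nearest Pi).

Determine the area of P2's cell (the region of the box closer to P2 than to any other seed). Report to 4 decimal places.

Area of P2's cell: 1069.8478

1. box [0,97]×[0,30]: [(0, 0) (97, 0) (97, 30) (0, 30)]
2. ⊥bis P2·P0 via (21.485,7.585): [(0, 3.6388) (97, 21.4551) (97, 30) (0, 30)]  |A|=1692.9469
3. ⊥bis P2·P1 via (49.32,20.055): [(0, 3.6388) (51.3483, 13.0701) (46.4321, 30) (0, 30)]  |A|=1069.8478
4. canonical 4-gon: [(0, 3.6388) (51.3483, 13.0701) (46.4321, 30) (0, 30)]
5. shoelace: 1069.8478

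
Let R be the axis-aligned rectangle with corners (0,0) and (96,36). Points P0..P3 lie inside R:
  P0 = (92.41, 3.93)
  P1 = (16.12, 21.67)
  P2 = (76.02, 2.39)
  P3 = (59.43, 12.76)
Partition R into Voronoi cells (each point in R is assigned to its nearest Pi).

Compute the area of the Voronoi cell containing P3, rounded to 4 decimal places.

Area of P3's cell: 1300.3974

1. box [0,96]×[0,36]: [(0, 0) (96, 0) (96, 36) (0, 36)]
2. ⊥bis P3·P0 via (75.92,8.345): [(0, 0) (73.6857, 0) (83.3243, 36) (0, 36)]  |A|=2826.1804
3. ⊥bis P3·P1 via (37.775,17.215): [(34.2334, 0) (73.6857, 0) (83.3243, 36) (41.6396, 36)]  |A|=1460.4666
4. ⊥bis P3·P2 via (67.725,7.575): [(34.2334, 0) (62.9901, 0) (81.6995, 29.9316) (83.3243, 36) (41.6396, 36)]  |A|=1300.3974
5. canonical 5-gon: [(34.2334, 0) (62.9901, 0) (81.6995, 29.9316) (83.3243, 36) (41.6396, 36)]
6. shoelace: 1300.3974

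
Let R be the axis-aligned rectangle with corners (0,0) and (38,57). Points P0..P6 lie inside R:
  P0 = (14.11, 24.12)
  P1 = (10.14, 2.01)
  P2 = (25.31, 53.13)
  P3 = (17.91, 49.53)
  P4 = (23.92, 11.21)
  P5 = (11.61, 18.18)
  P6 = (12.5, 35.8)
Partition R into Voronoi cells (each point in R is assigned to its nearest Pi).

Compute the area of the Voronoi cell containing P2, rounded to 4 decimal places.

Area of P2's cell: 313.3551

1. box [0,38]×[0,57]: [(0, 0) (38, 0) (38, 57) (0, 57)]
2. ⊥bis P2·P0 via (19.71,38.625): [(0, 46.2345) (38, 31.5637) (38, 57) (0, 57)]  |A|=687.8337
3. ⊥bis P2·P1 via (17.725,27.57): [(0, 46.2345) (38, 31.5637) (38, 57) (0, 57)]  |A|=687.8337
4. ⊥bis P2·P3 via (21.61,51.33): [(29.6595, 34.7837) (38, 31.5637) (38, 57) (18.8516, 57)]  |A|=318.7779
5. ⊥bis P2·P4 via (24.615,32.17): [(29.6595, 34.7837) (37.5397, 31.7414) (38, 31.7262) (38, 57) (18.8516, 57)]  |A|=318.7405
6. ⊥bis P2·P5 via (18.46,35.655): [(29.6595, 34.7837) (37.5397, 31.7414) (38, 31.7262) (38, 57) (18.8516, 57)]  |A|=318.7405
7. ⊥bis P2·P6 via (18.905,44.465): [(28.344, 37.4879) (34.5637, 32.8904) (37.5397, 31.7414) (38, 31.7262) (38, 57) (18.8516, 57)]  |A|=313.3551
8. canonical 6-gon: [(28.344, 37.4879) (34.5637, 32.8904) (37.5397, 31.7414) (38, 31.7262) (38, 57) (18.8516, 57)]
9. shoelace: 313.3551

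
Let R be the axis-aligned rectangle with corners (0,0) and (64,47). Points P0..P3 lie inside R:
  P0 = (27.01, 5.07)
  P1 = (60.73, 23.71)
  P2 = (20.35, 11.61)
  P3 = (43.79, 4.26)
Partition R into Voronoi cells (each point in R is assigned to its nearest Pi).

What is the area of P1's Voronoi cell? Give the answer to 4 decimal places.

1. box [0,64]×[0,47]: [(0, 0) (64, 0) (64, 47) (0, 47)]
2. ⊥bis P1·P0 via (43.87,14.39): [(51.8246, 0) (64, 0) (64, 47) (25.8436, 47)]  |A|=1182.7971
3. ⊥bis P1·P2 via (40.54,17.66): [(38.7378, 23.6741) (51.8246, 0) (64, 0) (64, 47) (31.7482, 47)]  |A|=1113.9324
4. ⊥bis P1·P3 via (52.26,13.985): [(37.8912, 26.4995) (64, 3.76) (64, 47) (31.7482, 47)]  |A|=895.0607
5. canonical 4-gon: [(37.8912, 26.4995) (64, 3.76) (64, 47) (31.7482, 47)]
6. shoelace: 895.0607

Area of P1's cell: 895.0607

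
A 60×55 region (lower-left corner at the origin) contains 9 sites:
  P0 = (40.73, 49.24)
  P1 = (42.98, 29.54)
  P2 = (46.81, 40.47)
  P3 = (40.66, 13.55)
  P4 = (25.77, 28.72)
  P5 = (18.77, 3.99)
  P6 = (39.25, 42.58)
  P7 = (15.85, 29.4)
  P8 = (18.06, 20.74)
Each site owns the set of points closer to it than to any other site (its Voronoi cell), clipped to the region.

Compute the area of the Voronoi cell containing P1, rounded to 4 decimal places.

1. box [0,60]×[0,55]: [(0, 0) (60, 0) (60, 55) (0, 55)]
2. ⊥bis P1·P0 via (41.855,39.39): [(0, 34.6096) (0, 0) (60, 0) (60, 41.4624)]  |A|=2282.1602
3. ⊥bis P1·P2 via (44.895,35.005): [(34.71, 38.5739) (0, 34.6096) (0, 0) (60, 0) (60, 29.712)]  |A|=2133.5767
4. ⊥bis P1·P3 via (41.82,21.545): [(34.71, 38.5739) (0, 34.6096) (0, 27.6127) (60, 18.9073) (60, 29.712)]  |A|=737.9784
5. ⊥bis P1·P4 via (34.375,29.13): [(34.71, 38.5739) (33.9293, 38.4848) (34.6871, 22.5799) (60, 18.9073) (60, 29.712)]  |A|=345.3386
6. ⊥bis P1·P5 via (30.875,16.765): [(34.71, 38.5739) (33.9293, 38.4848) (34.6871, 22.5799) (60, 18.9073) (60, 29.712)]  |A|=345.3386
7. ⊥bis P1·P6 via (41.115,36.06): [(41.5385, 36.1811) (34.1399, 34.0648) (34.6871, 22.5799) (60, 18.9073) (60, 29.712)]  |A|=327.5264
8. ⊥bis P1·P7 via (29.415,29.47): [(41.5385, 36.1811) (34.1399, 34.0648) (34.6871, 22.5799) (60, 18.9073) (60, 29.712)]  |A|=327.5264
9. ⊥bis P1·P8 via (30.52,25.14): [(41.5385, 36.1811) (34.1399, 34.0648) (34.6871, 22.5799) (60, 18.9073) (60, 29.712)]  |A|=327.5264
10. canonical 5-gon: [(41.5385, 36.1811) (34.1399, 34.0648) (34.6871, 22.5799) (60, 18.9073) (60, 29.712)]
11. shoelace: 327.5264

Area of P1's cell: 327.5264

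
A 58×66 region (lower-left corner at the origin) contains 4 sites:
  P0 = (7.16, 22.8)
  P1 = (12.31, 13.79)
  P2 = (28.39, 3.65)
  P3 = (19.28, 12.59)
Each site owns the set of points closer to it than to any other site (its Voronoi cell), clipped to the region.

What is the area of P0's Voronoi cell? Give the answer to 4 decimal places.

1. box [0,58]×[0,66]: [(0, 0) (58, 0) (58, 66) (0, 66)]
2. ⊥bis P0·P1 via (9.735,18.295): [(0, 12.7306) (58, 45.8827) (58, 66) (0, 66)]  |A|=2128.2157
3. ⊥bis P0·P2 via (17.775,13.225): [(0, 12.7306) (35.7732, 33.1781) (58, 57.8191) (58, 66) (0, 66)]  |A|=1995.5614
4. ⊥bis P0·P3 via (13.22,17.695): [(0, 12.7306) (17.4313, 22.6941) (53.9126, 66) (0, 66)]  |A|=1631.6435
5. canonical 4-gon: [(0, 12.7306) (17.4313, 22.6941) (53.9126, 66) (0, 66)]
6. shoelace: 1631.6435

Area of P0's cell: 1631.6435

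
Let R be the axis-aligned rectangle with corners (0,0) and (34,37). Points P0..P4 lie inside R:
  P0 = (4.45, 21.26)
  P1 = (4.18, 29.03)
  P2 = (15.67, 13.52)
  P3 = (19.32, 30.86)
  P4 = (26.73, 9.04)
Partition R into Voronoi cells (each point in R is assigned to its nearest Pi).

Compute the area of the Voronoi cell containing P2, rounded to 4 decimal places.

1. box [0,34]×[0,37]: [(0, 0) (34, 0) (34, 37) (0, 37)]
2. ⊥bis P2·P0 via (10.06,17.39): [(0, 2.8069) (0, 0) (34, 0) (34, 37) (23.5878, 37)]  |A|=854.7308
3. ⊥bis P2·P1 via (9.925,21.275): [(15.6822, 25.54) (0, 2.8069) (0, 0) (34, 0) (34, 37) (31.1517, 37)]  |A|=811.3894
4. ⊥bis P2·P3 via (17.495,22.19): [(13.8941, 22.948) (0, 2.8069) (0, 0) (34, 0) (34, 18.7158)]  |A|=597.7638
5. ⊥bis P2·P4 via (21.2,11.28): [(24.981, 20.6142) (13.8941, 22.948) (0, 2.8069) (0, 0) (16.6309, 0)]  |A|=334.3391
6. canonical 5-gon: [(24.981, 20.6142) (13.8941, 22.948) (0, 2.8069) (0, 0) (16.6309, 0)]
7. shoelace: 334.3391

Area of P2's cell: 334.3391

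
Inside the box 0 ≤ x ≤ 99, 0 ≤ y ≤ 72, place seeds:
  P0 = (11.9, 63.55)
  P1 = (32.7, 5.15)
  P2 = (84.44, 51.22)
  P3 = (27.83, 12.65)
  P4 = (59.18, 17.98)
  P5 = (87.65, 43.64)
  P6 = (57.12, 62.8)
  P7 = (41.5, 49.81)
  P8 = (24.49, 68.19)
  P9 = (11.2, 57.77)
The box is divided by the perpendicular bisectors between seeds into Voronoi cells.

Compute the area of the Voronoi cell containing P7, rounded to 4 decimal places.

Area of P7's cell: 857.9965

1. box [0,99]×[0,72]: [(0, 0) (99, 0) (99, 72) (0, 72)]
2. ⊥bis P7·P0 via (26.7,56.68): [(0.3898, 0) (99, 0) (99, 72) (33.8114, 72)]  |A|=5896.7591
3. ⊥bis P7·P1 via (37.1,27.48): [(15.1531, 31.8045) (99, 15.283) (99, 72) (33.8114, 72)]  |A|=3687.919
4. ⊥bis P7·P2 via (62.97,50.515): [(15.1531, 31.8045) (63.8998, 22.1993) (62.2645, 72) (33.8114, 72)]  |A|=1777.8015
5. ⊥bis P7·P3 via (34.665,31.23): [(17.7712, 37.4447) (53.8086, 24.1877) (63.8998, 22.1993) (62.2645, 72) (33.8114, 72)]  |A|=1658.8183
6. ⊥bis P7·P4 via (50.34,33.895): [(17.7712, 37.4447) (41.2084, 28.8229) (63.2797, 41.0824) (62.2645, 72) (33.8114, 72)]  |A|=1435.7698
7. ⊥bis P7·P5 via (64.575,46.725): [(17.7712, 37.4447) (41.2084, 28.8229) (63.2797, 41.0824) (62.2645, 72) (33.8114, 72)]  |A|=1435.7698
8. ⊥bis P7·P6 via (49.31,56.305): [(17.7712, 37.4447) (41.2084, 28.8229) (62.3835, 40.5846) (36.2576, 72) (33.8114, 72)]  |A|=1013.154
9. ⊥bis P7·P8 via (32.995,59): [(23.8471, 50.5339) (17.7712, 37.4447) (41.2084, 28.8229) (62.3835, 40.5846) (40.9479, 66.3601)]  |A|=901.5603
10. ⊥bis P7·P9 via (26.35,53.79): [(26.0238, 52.5485) (21.6784, 36.0074) (41.2084, 28.8229) (62.3835, 40.5846) (40.9479, 66.3601)]  |A|=857.9965
11. canonical 5-gon: [(26.0238, 52.5485) (21.6784, 36.0074) (41.2084, 28.8229) (62.3835, 40.5846) (40.9479, 66.3601)]
12. shoelace: 857.9965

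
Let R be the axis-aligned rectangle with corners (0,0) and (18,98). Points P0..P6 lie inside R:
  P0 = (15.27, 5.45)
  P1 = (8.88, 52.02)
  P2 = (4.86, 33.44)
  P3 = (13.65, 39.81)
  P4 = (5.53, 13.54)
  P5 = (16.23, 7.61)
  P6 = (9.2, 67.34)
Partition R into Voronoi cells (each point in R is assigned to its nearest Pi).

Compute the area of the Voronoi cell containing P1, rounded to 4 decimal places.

Area of P1's cell: 257.6978

1. box [0,18]×[0,98]: [(0, 0) (18, 0) (18, 98) (0, 98)]
2. ⊥bis P1·P0 via (12.075,28.735): [(0, 27.0782) (18, 29.548) (18, 98) (0, 98)]  |A|=1254.3647
3. ⊥bis P1·P2 via (6.87,42.73): [(0, 44.2164) (18, 40.3219) (18, 98) (0, 98)]  |A|=1003.1553
4. ⊥bis P1·P3 via (11.265,45.915): [(0, 44.2164) (4.4516, 43.2533) (18, 48.5461) (18, 98) (0, 98)]  |A|=947.4427
5. ⊥bis P1·P4 via (7.205,32.78): [(0, 44.2164) (4.4516, 43.2533) (18, 48.5461) (18, 98) (0, 98)]  |A|=947.4427
6. ⊥bis P1·P5 via (12.555,29.815): [(0, 44.2164) (4.4516, 43.2533) (18, 48.5461) (18, 98) (0, 98)]  |A|=947.4427
7. ⊥bis P1·P6 via (9.04,59.68): [(0, 59.8688) (0, 44.2164) (4.4516, 43.2533) (18, 48.5461) (18, 59.4928)]  |A|=257.6978
8. canonical 5-gon: [(0, 59.8688) (0, 44.2164) (4.4516, 43.2533) (18, 48.5461) (18, 59.4928)]
9. shoelace: 257.6978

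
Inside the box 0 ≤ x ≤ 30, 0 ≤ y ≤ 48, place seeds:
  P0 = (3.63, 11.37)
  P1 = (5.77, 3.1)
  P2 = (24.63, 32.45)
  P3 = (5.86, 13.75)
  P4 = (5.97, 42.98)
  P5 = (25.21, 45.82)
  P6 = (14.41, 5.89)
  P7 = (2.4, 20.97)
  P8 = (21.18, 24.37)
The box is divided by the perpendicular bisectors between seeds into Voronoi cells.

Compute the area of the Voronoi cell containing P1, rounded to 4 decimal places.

Area of P1's cell: 74.6167

1. box [0,30]×[0,48]: [(0, 0) (30, 0) (30, 48) (0, 48)]
2. ⊥bis P1·P0 via (4.7,7.235): [(0, 6.0188) (0, 0) (30, 0) (30, 13.7818)]  |A|=297.0089
3. ⊥bis P1·P2 via (15.2,17.775): [(23.8791, 12.1979) (0, 6.0188) (0, 0) (30, 0) (30, 8.2647)]  |A|=280.124
4. ⊥bis P1·P3 via (5.815,8.425): [(9.1886, 8.3965) (0, 6.0188) (0, 0) (30, 0) (30, 8.2206)]  |A|=239.1409
5. ⊥bis P1·P4 via (5.87,23.04): [(9.1886, 8.3965) (0, 6.0188) (0, 0) (30, 0) (30, 8.2206)]  |A|=239.1409
6. ⊥bis P1·P5 via (15.49,24.46): [(9.1886, 8.3965) (0, 6.0188) (0, 0) (30, 0) (30, 8.2206)]  |A|=239.1409
7. ⊥bis P1·P6 via (10.09,4.495): [(8.8578, 8.3109) (0, 6.0188) (0, 0) (11.5415, 0)]  |A|=74.6167
8. ⊥bis P1·P7 via (4.085,12.035): [(8.8578, 8.3109) (0, 6.0188) (0, 0) (11.5415, 0)]  |A|=74.6167
9. ⊥bis P1·P8 via (13.475,13.735): [(8.8578, 8.3109) (0, 6.0188) (0, 0) (11.5415, 0)]  |A|=74.6167
10. canonical 4-gon: [(8.8578, 8.3109) (0, 6.0188) (0, 0) (11.5415, 0)]
11. shoelace: 74.6167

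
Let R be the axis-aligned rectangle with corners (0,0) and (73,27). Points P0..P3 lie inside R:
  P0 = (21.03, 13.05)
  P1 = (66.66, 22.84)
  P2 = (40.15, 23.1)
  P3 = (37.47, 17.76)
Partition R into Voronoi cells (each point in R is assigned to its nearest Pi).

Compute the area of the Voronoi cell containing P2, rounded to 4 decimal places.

1. box [0,73]×[0,27]: [(0, 0) (73, 0) (73, 27) (0, 27)]
2. ⊥bis P2·P0 via (30.59,18.075): [(40.0907, 0) (73, 0) (73, 27) (25.8988, 27)]  |A|=1080.1418
3. ⊥bis P2·P1 via (53.405,22.97): [(40.0907, 0) (53.1797, 0) (53.4445, 27) (25.8988, 27)]  |A|=548.5691
4. ⊥bis P2·P3 via (38.81,20.43): [(25.9632, 26.8775) (53.3087, 13.1535) (53.4445, 27) (25.8988, 27)]  |A|=191.9397
5. canonical 4-gon: [(25.9632, 26.8775) (53.3087, 13.1535) (53.4445, 27) (25.8988, 27)]
6. shoelace: 191.9397

Area of P2's cell: 191.9397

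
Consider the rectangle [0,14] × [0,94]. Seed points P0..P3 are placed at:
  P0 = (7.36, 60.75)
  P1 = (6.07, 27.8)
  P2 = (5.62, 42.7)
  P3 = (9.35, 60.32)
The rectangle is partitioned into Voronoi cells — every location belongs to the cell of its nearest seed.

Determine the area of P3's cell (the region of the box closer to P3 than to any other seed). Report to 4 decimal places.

1. box [0,14]×[0,94]: [(0, 0) (14, 0) (14, 94) (0, 94)]
2. ⊥bis P3·P0 via (8.355,60.535): [(0, 21.8688) (0, 0) (14, 0) (14, 86.6595)]  |A|=759.6986
3. ⊥bis P3·P1 via (7.71,44.06): [(4.8572, 44.3477) (14, 43.4256) (14, 86.6595)]  |A|=197.6386
4. ⊥bis P3·P2 via (7.485,51.51): [(6.4521, 51.7287) (14, 50.1308) (14, 86.6595)]  |A|=137.8571
5. canonical 3-gon: [(6.4521, 51.7287) (14, 50.1308) (14, 86.6595)]
6. shoelace: 137.8571

Area of P3's cell: 137.8571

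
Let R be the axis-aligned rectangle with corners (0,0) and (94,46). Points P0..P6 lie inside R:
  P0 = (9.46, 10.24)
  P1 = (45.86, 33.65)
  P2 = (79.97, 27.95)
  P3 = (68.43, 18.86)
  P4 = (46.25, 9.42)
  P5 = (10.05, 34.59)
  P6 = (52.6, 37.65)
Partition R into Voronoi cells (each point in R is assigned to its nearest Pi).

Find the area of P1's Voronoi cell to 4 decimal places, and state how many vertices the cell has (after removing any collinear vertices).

Area of P1's cell: 545.0237 (6 vertices)

1. box [0,94]×[0,46]: [(0, 0) (94, 0) (94, 46) (0, 46)]
2. ⊥bis P1·P0 via (27.66,21.945): [(41.7735, 0) (94, 0) (94, 46) (12.1895, 46)]  |A|=3082.8512
3. ⊥bis P1·P2 via (62.915,30.8): [(41.7735, 0) (57.7681, 0) (65.455, 46) (12.1895, 46)]  |A|=1592.9834
4. ⊥bis P1·P3 via (57.145,26.255): [(40.8655, 1.4119) (63.8706, 36.5185) (65.455, 46) (12.1895, 46)]  |A|=1268.7542
5. ⊥bis P1·P4 via (46.055,21.535): [(28.1095, 21.2462) (54.1373, 21.6651) (63.8706, 36.5185) (65.455, 46) (12.1895, 46)]  |A|=1007.9616
6. ⊥bis P1·P5 via (27.955,34.12): [(27.6364, 21.9817) (28.1095, 21.2462) (54.1373, 21.6651) (63.8706, 36.5185) (65.455, 46) (28.2668, 46)]  |A|=814.8862
7. ⊥bis P1·P6 via (49.23,35.65): [(27.6364, 21.9817) (28.1095, 21.2462) (54.1373, 21.6651) (55.9174, 24.3817) (43.0876, 46) (28.2668, 46)]  |A|=545.0237
8. canonical 6-gon: [(27.6364, 21.9817) (28.1095, 21.2462) (54.1373, 21.6651) (55.9174, 24.3817) (43.0876, 46) (28.2668, 46)]
9. shoelace: 545.0237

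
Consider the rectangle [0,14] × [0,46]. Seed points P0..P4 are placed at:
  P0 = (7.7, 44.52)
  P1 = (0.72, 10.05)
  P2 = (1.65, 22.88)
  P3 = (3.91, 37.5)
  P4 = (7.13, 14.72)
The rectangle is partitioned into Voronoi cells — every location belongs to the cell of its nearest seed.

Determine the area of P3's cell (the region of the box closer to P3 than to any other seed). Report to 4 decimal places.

Area of P3's cell: 151.5805

1. box [0,14]×[0,46]: [(0, 0) (14, 0) (14, 46) (0, 46)]
2. ⊥bis P3·P0 via (5.805,41.01): [(0, 44.144) (0, 0) (14, 0) (14, 36.5856)]  |A|=565.1077
3. ⊥bis P3·P1 via (2.315,23.775): [(0, 44.144) (0, 24.044) (14, 22.4171) (14, 36.5856)]  |A|=239.88
4. ⊥bis P3·P2 via (2.78,30.19): [(0, 44.144) (0, 30.6197) (14, 28.4556) (14, 36.5856)]  |A|=151.5805
5. ⊥bis P3·P4 via (5.52,26.11): [(0, 44.144) (0, 30.6197) (14, 28.4556) (14, 36.5856)]  |A|=151.5805
6. canonical 4-gon: [(0, 44.144) (0, 30.6197) (14, 28.4556) (14, 36.5856)]
7. shoelace: 151.5805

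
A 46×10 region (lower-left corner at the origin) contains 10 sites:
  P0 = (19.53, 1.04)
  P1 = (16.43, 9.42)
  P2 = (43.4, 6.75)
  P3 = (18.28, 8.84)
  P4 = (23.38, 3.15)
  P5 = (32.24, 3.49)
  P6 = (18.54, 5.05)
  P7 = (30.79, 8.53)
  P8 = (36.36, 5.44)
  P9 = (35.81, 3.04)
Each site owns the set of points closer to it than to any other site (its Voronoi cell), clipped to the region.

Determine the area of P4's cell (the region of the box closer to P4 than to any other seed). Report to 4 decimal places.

1. box [0,46]×[0,10]: [(0, 0) (46, 0) (46, 10) (0, 10)]
2. ⊥bis P4·P0 via (21.455,2.095): [(22.6032, 0) (46, 0) (46, 10) (17.1226, 10)]  |A|=261.3709
3. ⊥bis P4·P1 via (19.905,6.285): [(19.4407, 5.7704) (22.6032, 0) (46, 0) (46, 10) (23.2565, 10)]  |A|=248.3989
4. ⊥bis P4·P2 via (33.39,4.95): [(19.4407, 5.7704) (22.6032, 0) (34.2801, 0) (32.4819, 10) (23.2565, 10)]  |A|=122.209
5. ⊥bis P4·P3 via (20.83,5.995): [(19.8158, 5.086) (22.6032, 0) (34.2801, 0) (32.4819, 10) (25.2983, 10)]  |A|=115.0932
6. ⊥bis P4·P5 via (27.81,3.32): [(19.8158, 5.086) (22.6032, 0) (27.9374, 0) (27.5537, 10) (25.2983, 10)]  |A|=58.7384
7. ⊥bis P4·P6 via (20.96,4.1): [(22.1783, 7.2035) (20.708, 3.458) (22.6032, 0) (27.9374, 0) (27.5537, 10) (25.2983, 10)]  |A|=55.8708
8. ⊥bis P4·P7 via (27.085,5.84): [(24.551, 9.3302) (22.1783, 7.2035) (20.708, 3.458) (22.6032, 0) (27.9374, 0) (27.7484, 4.9263)]  |A|=47.433
9. ⊥bis P4·P8 via (29.87,4.295): [(24.551, 9.3302) (22.1783, 7.2035) (20.708, 3.458) (22.6032, 0) (27.9374, 0) (27.7484, 4.9263)]  |A|=47.433
10. ⊥bis P4·P9 via (29.595,3.095): [(24.551, 9.3302) (22.1783, 7.2035) (20.708, 3.458) (22.6032, 0) (27.9374, 0) (27.7484, 4.9263)]  |A|=47.433
11. canonical 6-gon: [(24.551, 9.3302) (22.1783, 7.2035) (20.708, 3.458) (22.6032, 0) (27.9374, 0) (27.7484, 4.9263)]
12. shoelace: 47.433

Area of P4's cell: 47.4330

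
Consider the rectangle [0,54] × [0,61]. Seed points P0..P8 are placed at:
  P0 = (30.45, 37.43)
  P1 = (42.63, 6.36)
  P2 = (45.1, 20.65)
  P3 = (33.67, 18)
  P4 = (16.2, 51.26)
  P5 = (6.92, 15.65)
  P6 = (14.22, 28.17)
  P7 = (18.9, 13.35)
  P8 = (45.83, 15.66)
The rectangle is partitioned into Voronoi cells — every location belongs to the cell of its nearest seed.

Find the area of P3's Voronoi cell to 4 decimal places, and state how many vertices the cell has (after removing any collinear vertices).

Area of P3's cell: 242.6260 (6 vertices)

1. box [0,54]×[0,61]: [(0, 0) (54, 0) (54, 61) (0, 61)]
2. ⊥bis P3·P0 via (32.06,27.715): [(0, 22.4019) (0, 0) (54, 0) (54, 31.351)]  |A|=1451.3278
3. ⊥bis P3·P1 via (38.15,12.18): [(0, 22.4019) (0, 0) (22.3269, 0) (54, 24.3807) (54, 31.351)]  |A|=1065.2215
4. ⊥bis P3·P2 via (39.385,19.325): [(37.2408, 28.5736) (0, 22.4019) (0, 0) (22.3269, 0) (40.6036, 14.0687)]  |A|=892.3182
5. ⊥bis P3·P4 via (24.935,34.63): [(37.2408, 28.5736) (2.4175, 22.8026) (0, 21.5328) (0, 0) (22.3269, 0) (40.6036, 14.0687)]  |A|=891.2676
6. ⊥bis P3·P5 via (20.295,16.825): [(37.2408, 28.5736) (19.5209, 25.637) (21.7731, 0) (22.3269, 0) (40.6036, 14.0687)]  |A|=394.5678
7. ⊥bis P3·P6 via (23.945,23.085): [(37.2408, 28.5736) (25.8257, 26.6818) (20.3492, 16.2081) (21.7731, 0) (22.3269, 0) (40.6036, 14.0687)]  |A|=364.4111
8. ⊥bis P3·P7 via (26.285,15.675): [(37.2408, 28.5736) (25.8257, 26.6818) (23.9494, 23.0935) (29.4852, 5.5102) (40.6036, 14.0687)]  |A|=245.7533
9. ⊥bis P3·P8 via (39.75,16.83): [(39.8468, 17.3331) (37.2408, 28.5736) (25.8257, 26.6818) (23.9494, 23.0935) (29.4852, 5.5102) (38.9778, 12.8172)]  |A|=242.626
10. canonical 6-gon: [(39.8468, 17.3331) (37.2408, 28.5736) (25.8257, 26.6818) (23.9494, 23.0935) (29.4852, 5.5102) (38.9778, 12.8172)]
11. shoelace: 242.626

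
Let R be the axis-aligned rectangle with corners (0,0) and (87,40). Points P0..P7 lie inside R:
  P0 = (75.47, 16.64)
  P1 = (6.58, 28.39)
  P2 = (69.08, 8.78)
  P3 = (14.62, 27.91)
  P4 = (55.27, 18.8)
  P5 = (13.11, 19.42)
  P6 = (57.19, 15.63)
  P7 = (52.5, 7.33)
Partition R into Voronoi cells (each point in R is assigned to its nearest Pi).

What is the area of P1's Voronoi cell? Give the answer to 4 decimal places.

1. box [0,87]×[0,40]: [(0, 0) (87, 0) (87, 40) (0, 40)]
2. ⊥bis P1·P0 via (41.025,22.515): [(0, 0) (37.1848, 0) (44.0073, 40) (0, 40)]  |A|=1623.8415
3. ⊥bis P1·P2 via (37.83,18.585): [(0, 0) (31.9988, 0) (43.3618, 36.2157) (44.0073, 40) (0, 40)]  |A|=1529.9335
4. ⊥bis P1·P3 via (10.6,28.15): [(0, 0) (8.9194, 0) (11.3075, 40) (0, 40)]  |A|=404.5373
5. ⊥bis P1·P4 via (30.925,23.595): [(0, 0) (8.9194, 0) (11.3075, 40) (0, 40)]  |A|=404.5373
6. ⊥bis P1·P5 via (9.845,23.905): [(0, 16.738) (10.3694, 24.2867) (11.3075, 40) (0, 40)]  |A|=209.4446
7. ⊥bis P1·P6 via (31.885,22.01): [(0, 16.738) (10.3694, 24.2867) (11.3075, 40) (0, 40)]  |A|=209.4446
8. ⊥bis P1·P7 via (29.54,17.86): [(0, 16.738) (10.3694, 24.2867) (11.3075, 40) (0, 40)]  |A|=209.4446
9. canonical 4-gon: [(0, 16.738) (10.3694, 24.2867) (11.3075, 40) (0, 40)]
10. shoelace: 209.4446

Area of P1's cell: 209.4446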